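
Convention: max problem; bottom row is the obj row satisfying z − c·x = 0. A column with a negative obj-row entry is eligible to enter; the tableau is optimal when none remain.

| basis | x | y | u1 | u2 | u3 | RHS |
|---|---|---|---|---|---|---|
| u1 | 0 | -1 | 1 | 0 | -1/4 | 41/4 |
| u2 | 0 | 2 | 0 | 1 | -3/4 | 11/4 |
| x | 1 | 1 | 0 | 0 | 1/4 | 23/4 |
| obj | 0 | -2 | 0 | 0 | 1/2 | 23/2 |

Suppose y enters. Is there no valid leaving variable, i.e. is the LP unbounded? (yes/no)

Column y has positive entries in row(s) 2, 3, so the ratio test bounds it — not unbounded.

no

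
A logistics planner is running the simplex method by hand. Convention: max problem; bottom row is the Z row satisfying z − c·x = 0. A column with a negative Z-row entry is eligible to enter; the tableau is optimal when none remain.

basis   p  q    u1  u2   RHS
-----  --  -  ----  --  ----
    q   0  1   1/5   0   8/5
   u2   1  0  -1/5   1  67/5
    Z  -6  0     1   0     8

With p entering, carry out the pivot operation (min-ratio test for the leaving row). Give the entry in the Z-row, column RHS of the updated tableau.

442/5

Ratio test on column p — row 1: entry 0 ≤ 0; row 2: (67/5)/1 = 67/5. Minimum is 67/5 at row 2 (u2 leaves); pivot element 1.
Divide row 2 by 1; eliminate column p from the other rows.
Z-row update in column RHS: 8 − (-6)·(67/5) = 442/5.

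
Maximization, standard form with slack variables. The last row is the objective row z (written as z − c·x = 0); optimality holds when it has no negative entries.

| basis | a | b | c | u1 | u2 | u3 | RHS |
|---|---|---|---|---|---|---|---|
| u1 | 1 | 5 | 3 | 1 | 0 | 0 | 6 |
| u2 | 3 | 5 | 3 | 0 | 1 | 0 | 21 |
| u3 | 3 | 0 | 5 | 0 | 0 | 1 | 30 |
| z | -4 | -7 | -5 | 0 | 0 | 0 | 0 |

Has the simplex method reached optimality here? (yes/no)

no

The z-row has a negative entry -7 in column b, so it is not optimal.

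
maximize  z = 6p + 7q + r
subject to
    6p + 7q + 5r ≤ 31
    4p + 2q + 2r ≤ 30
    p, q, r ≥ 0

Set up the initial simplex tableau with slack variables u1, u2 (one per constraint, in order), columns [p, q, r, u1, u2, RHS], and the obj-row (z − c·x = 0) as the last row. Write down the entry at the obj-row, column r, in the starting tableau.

The obj-row carries the negated objective coefficients: the r entry is -1.

-1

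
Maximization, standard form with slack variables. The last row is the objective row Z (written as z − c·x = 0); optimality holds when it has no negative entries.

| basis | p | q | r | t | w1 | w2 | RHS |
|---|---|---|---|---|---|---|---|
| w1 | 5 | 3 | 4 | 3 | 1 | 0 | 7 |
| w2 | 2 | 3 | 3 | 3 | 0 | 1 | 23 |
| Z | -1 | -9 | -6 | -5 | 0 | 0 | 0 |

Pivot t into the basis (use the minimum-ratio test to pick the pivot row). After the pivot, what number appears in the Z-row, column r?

2/3

Ratio test on column t — row 1: 7/3 = 7/3; row 2: 23/3 = 23/3. Minimum is 7/3 at row 1 (w1 leaves); pivot element 3.
Divide row 1 by 3; eliminate column t from the other rows.
Z-row update in column r: -6 − (-5)·(4/3) = 2/3.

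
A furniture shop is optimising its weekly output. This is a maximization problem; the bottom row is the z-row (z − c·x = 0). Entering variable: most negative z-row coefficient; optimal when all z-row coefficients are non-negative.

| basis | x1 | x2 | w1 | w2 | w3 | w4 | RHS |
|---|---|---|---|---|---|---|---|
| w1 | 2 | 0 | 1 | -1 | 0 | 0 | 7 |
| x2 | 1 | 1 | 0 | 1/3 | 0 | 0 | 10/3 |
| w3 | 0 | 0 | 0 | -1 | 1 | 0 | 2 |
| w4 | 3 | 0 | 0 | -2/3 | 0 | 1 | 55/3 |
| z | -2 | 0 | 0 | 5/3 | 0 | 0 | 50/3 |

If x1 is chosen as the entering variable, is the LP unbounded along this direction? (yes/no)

no

Column x1 has positive entries in row(s) 1, 2, 4, so the ratio test bounds it — not unbounded.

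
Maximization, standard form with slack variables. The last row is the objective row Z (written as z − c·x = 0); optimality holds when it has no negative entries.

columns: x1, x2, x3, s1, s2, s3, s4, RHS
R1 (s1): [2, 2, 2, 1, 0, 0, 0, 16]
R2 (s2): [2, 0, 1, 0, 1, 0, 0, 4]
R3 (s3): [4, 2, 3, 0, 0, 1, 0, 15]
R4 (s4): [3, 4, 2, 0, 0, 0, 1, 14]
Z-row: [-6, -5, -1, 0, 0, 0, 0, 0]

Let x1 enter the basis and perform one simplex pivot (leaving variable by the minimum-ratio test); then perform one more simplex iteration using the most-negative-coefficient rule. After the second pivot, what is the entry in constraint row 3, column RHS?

3

Ratio test on column x1 — row 1: 16/2 = 8; row 2: 4/2 = 2; row 3: 15/4 = 15/4; row 4: 14/3 = 14/3. Minimum is 2 at row 2 (s2 leaves); pivot element 2.
Divide row 2 by 2; eliminate column x1 from the other rows.
Second iteration: most negative Z-row entry is -5 in column x2, so x2 enters.
Ratio test on column x2 — row 1: 12/2 = 6; row 2: entry 0 ≤ 0; row 3: 7/2 = 7/2; row 4: 8/4 = 2. Minimum is 2 at row 4 (s4 leaves); pivot element 4.
Divide row 4 by 4; eliminate column x2 from the other rows.
After both pivots, the entry at constraint row 3, column RHS is 3.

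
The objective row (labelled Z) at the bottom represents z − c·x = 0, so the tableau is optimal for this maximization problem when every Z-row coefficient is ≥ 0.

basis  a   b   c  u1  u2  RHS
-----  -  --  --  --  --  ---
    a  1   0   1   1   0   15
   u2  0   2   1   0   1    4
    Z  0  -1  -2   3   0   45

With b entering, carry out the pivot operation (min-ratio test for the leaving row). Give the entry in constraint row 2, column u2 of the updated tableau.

1/2

Ratio test on column b — row 1: entry 0 ≤ 0; row 2: 4/2 = 2. Minimum is 2 at row 2 (u2 leaves); pivot element 2.
Divide row 2 by 2; eliminate column b from the other rows.
In the new row 2, the u2 entry is the old entry divided by the pivot: 1/2 = 1/2.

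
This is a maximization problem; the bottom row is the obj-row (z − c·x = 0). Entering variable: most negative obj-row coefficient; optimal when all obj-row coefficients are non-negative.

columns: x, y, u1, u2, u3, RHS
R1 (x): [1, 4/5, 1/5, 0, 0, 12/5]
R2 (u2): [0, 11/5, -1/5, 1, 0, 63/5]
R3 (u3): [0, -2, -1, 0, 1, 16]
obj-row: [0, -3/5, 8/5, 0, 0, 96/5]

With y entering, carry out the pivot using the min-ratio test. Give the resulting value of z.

Ratio test on column y — row 1: (12/5)/(4/5) = 3; row 2: (63/5)/(11/5) = 63/11; row 3: entry -2 ≤ 0. Minimum is 3 at row 1 (x leaves); pivot element 4/5.
Pivot on row 1; the obj-row RHS becomes 96/5 − (-3/5)·3 = 21.

21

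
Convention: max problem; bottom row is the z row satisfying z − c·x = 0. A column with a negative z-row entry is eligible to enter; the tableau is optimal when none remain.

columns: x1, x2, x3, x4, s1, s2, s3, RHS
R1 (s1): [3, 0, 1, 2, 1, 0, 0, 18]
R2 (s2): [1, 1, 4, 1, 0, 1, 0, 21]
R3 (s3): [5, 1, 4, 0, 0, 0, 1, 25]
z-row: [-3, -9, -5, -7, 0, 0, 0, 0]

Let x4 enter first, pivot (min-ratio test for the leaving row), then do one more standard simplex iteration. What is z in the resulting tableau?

171

Ratio test on column x4 — row 1: 18/2 = 9; row 2: 21/1 = 21; row 3: entry 0 ≤ 0. Minimum is 9 at row 1 (s1 leaves); pivot element 2.
Pivot on row 1; the z-row RHS becomes 0 − (-7)·9 = 63.
Next entering variable (most negative z-row entry -9): x2.
Ratio test on column x2 — row 1: entry 0 ≤ 0; row 2: 12/1 = 12; row 3: 25/1 = 25. Minimum is 12 at row 2 (s2 leaves); pivot element 1.
After the second pivot the z-row RHS is 63 − (-9)·12 = 171.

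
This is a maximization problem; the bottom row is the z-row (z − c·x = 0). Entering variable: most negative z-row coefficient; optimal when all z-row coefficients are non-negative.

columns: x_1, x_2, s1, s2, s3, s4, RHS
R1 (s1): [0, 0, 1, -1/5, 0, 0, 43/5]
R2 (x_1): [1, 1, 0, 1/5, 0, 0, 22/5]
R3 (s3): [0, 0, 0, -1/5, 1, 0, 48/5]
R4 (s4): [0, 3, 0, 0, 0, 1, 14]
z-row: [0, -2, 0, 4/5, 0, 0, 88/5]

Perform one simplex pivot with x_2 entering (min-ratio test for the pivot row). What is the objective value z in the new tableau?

132/5

Ratio test on column x_2 — row 1: entry 0 ≤ 0; row 2: (22/5)/1 = 22/5; row 3: entry 0 ≤ 0; row 4: 14/3 = 14/3. Minimum is 22/5 at row 2 (x_1 leaves); pivot element 1.
Pivot on row 2; the z-row RHS becomes 88/5 − (-2)·(22/5) = 132/5.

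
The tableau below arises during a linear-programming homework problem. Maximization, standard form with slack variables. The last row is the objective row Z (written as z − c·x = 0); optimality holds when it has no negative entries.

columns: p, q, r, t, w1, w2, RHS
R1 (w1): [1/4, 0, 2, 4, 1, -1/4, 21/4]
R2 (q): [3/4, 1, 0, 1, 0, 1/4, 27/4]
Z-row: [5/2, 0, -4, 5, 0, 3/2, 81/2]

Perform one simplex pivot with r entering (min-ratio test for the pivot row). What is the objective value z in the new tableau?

Ratio test on column r — row 1: (21/4)/2 = 21/8; row 2: entry 0 ≤ 0. Minimum is 21/8 at row 1 (w1 leaves); pivot element 2.
Pivot on row 1; the Z-row RHS becomes 81/2 − (-4)·(21/8) = 51.

51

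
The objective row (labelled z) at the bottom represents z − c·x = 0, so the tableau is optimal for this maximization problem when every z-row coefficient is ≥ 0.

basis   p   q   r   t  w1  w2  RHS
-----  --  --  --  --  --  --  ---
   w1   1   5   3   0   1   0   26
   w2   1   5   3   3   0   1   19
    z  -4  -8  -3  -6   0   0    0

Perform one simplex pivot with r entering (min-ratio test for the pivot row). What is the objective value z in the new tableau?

19

Ratio test on column r — row 1: 26/3 = 26/3; row 2: 19/3 = 19/3. Minimum is 19/3 at row 2 (w2 leaves); pivot element 3.
Pivot on row 2; the z-row RHS becomes 0 − (-3)·(19/3) = 19.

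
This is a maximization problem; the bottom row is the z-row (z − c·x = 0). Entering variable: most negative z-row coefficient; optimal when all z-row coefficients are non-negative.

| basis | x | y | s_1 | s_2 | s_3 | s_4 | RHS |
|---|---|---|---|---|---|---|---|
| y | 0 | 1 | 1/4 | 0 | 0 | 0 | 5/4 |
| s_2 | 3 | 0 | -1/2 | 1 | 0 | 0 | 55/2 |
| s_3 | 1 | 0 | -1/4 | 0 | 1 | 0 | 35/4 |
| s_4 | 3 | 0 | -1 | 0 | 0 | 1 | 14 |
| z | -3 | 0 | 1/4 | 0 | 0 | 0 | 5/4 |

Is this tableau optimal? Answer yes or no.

The z-row has a negative entry -3 in column x, so it is not optimal.

no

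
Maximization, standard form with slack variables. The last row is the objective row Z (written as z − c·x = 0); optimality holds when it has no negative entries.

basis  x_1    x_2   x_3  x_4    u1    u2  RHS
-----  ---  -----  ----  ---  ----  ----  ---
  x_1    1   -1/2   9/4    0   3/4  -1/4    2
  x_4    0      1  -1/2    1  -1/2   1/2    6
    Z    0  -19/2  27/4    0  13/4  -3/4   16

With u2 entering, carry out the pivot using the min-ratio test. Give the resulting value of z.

25

Ratio test on column u2 — row 1: entry -1/4 ≤ 0; row 2: 6/(1/2) = 12. Minimum is 12 at row 2 (x_4 leaves); pivot element 1/2.
Pivot on row 2; the Z-row RHS becomes 16 − (-3/4)·12 = 25.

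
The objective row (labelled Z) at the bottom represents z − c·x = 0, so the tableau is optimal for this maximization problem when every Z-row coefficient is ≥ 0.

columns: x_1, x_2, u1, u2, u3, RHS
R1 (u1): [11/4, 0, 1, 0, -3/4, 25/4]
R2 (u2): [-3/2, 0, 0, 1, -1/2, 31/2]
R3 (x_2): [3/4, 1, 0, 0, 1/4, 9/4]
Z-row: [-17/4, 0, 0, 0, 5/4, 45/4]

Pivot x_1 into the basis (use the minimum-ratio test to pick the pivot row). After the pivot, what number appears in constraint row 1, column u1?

4/11

Ratio test on column x_1 — row 1: (25/4)/(11/4) = 25/11; row 2: entry -3/2 ≤ 0; row 3: (9/4)/(3/4) = 3. Minimum is 25/11 at row 1 (u1 leaves); pivot element 11/4.
Divide row 1 by 11/4; eliminate column x_1 from the other rows.
In the new row 1, the u1 entry is the old entry divided by the pivot: 1/(11/4) = 4/11.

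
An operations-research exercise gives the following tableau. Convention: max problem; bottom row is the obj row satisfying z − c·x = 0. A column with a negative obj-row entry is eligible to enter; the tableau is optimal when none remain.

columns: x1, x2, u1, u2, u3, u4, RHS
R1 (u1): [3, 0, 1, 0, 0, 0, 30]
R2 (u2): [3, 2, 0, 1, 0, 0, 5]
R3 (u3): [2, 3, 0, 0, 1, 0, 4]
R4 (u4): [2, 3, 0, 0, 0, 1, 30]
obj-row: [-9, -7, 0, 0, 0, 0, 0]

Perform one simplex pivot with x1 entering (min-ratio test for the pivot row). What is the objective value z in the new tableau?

15

Ratio test on column x1 — row 1: 30/3 = 10; row 2: 5/3 = 5/3; row 3: 4/2 = 2; row 4: 30/2 = 15. Minimum is 5/3 at row 2 (u2 leaves); pivot element 3.
Pivot on row 2; the obj-row RHS becomes 0 − (-9)·(5/3) = 15.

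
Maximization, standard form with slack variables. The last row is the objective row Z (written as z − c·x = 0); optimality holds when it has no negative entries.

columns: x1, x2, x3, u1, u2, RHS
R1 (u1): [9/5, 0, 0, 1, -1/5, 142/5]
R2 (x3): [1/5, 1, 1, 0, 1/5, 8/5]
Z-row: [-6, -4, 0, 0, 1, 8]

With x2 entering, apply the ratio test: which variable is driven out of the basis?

x3

Column x2 entries and ratios — u1: 0 ≤ 0, skip; x3: (8/5)/1 = 8/5.
Smallest ratio is 8/5 in the row of x3, so x3 leaves.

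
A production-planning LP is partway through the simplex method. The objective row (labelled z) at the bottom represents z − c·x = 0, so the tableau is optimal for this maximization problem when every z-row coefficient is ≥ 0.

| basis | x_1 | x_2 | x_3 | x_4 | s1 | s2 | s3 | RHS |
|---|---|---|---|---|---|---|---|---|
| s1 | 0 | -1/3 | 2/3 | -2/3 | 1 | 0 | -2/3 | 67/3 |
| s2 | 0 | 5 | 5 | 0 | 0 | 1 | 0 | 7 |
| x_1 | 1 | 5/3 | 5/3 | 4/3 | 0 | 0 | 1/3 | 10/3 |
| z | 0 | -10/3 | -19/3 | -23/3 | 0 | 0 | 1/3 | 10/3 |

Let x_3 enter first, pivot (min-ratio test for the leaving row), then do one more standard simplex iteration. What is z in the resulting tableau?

Ratio test on column x_3 — row 1: (67/3)/(2/3) = 67/2; row 2: 7/5 = 7/5; row 3: (10/3)/(5/3) = 2. Minimum is 7/5 at row 2 (s2 leaves); pivot element 5.
Pivot on row 2; the z-row RHS becomes 10/3 − (-19/3)·(7/5) = 61/5.
Next entering variable (most negative z-row entry -23/3): x_4.
Ratio test on column x_4 — row 1: entry -2/3 ≤ 0; row 2: entry 0 ≤ 0; row 3: 1/(4/3) = 3/4. Minimum is 3/4 at row 3 (x_1 leaves); pivot element 4/3.
After the second pivot the z-row RHS is 61/5 − (-23/3)·(3/4) = 359/20.

359/20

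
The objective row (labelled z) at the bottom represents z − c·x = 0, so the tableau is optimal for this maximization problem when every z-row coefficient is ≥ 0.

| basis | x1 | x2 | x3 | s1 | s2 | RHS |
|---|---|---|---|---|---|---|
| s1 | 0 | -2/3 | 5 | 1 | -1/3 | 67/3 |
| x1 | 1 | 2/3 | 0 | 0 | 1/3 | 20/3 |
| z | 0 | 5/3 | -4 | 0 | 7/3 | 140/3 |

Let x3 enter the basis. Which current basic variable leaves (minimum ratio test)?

Column x3 entries and ratios — s1: (67/3)/5 = 67/15; x1: 0 ≤ 0, skip.
Smallest ratio is 67/15 in the row of s1, so s1 leaves.

s1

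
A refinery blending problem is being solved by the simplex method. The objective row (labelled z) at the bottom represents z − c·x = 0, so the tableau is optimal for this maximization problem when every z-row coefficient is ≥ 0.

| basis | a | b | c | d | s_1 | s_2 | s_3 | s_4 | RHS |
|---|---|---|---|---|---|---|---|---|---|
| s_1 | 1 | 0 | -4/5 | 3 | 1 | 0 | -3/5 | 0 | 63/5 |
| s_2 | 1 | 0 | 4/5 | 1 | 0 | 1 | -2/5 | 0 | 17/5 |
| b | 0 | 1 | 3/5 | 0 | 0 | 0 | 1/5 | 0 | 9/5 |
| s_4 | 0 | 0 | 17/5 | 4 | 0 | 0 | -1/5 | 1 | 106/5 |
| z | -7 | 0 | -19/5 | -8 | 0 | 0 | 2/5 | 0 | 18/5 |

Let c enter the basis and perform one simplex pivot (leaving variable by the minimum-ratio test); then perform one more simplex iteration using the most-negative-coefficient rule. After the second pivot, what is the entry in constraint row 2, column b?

Ratio test on column c — row 1: entry -4/5 ≤ 0; row 2: (17/5)/(4/5) = 17/4; row 3: (9/5)/(3/5) = 3; row 4: (106/5)/(17/5) = 106/17. Minimum is 3 at row 3 (b leaves); pivot element 3/5.
Divide row 3 by 3/5; eliminate column c from the other rows.
Second iteration: most negative z-row entry is -8 in column d, so d enters.
Ratio test on column d — row 1: 15/3 = 5; row 2: 1/1 = 1; row 3: entry 0 ≤ 0; row 4: 11/4 = 11/4. Minimum is 1 at row 2 (s_2 leaves); pivot element 1.
Divide row 2 by 1; eliminate column d from the other rows.
After both pivots, the entry at constraint row 2, column b is -4/3.

-4/3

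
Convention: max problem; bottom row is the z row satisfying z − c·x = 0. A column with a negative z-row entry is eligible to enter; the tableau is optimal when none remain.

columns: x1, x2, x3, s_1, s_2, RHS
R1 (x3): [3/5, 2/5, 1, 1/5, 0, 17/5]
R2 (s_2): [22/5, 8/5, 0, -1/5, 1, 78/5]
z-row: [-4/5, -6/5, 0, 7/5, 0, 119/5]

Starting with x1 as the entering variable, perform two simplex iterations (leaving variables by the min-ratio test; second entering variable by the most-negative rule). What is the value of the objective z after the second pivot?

Ratio test on column x1 — row 1: (17/5)/(3/5) = 17/3; row 2: (78/5)/(22/5) = 39/11. Minimum is 39/11 at row 2 (s_2 leaves); pivot element 22/5.
Pivot on row 2; the z-row RHS becomes 119/5 − (-4/5)·(39/11) = 293/11.
Next entering variable (most negative z-row entry -10/11): x2.
Ratio test on column x2 — row 1: (14/11)/(2/11) = 7; row 2: (39/11)/(4/11) = 39/4. Minimum is 7 at row 1 (x3 leaves); pivot element 2/11.
After the second pivot the z-row RHS is 293/11 − (-10/11)·7 = 33.

33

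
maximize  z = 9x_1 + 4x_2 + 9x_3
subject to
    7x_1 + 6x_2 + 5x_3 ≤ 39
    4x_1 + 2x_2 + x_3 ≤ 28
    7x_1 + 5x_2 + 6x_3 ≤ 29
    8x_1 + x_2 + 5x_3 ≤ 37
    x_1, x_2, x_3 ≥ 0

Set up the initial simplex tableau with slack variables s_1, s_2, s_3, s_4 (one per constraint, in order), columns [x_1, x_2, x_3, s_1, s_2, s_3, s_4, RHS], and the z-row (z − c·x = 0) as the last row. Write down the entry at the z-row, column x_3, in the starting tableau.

-9

The z-row carries the negated objective coefficients: the x_3 entry is -9.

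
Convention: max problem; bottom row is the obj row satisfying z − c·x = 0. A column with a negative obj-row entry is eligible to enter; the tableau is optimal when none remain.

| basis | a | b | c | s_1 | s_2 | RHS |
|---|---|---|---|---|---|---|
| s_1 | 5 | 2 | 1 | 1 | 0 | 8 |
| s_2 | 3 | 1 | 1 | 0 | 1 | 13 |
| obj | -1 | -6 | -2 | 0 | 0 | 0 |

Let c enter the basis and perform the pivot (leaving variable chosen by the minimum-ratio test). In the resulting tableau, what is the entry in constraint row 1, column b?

Ratio test on column c — row 1: 8/1 = 8; row 2: 13/1 = 13. Minimum is 8 at row 1 (s_1 leaves); pivot element 1.
Divide row 1 by 1; eliminate column c from the other rows.
In the new row 1, the b entry is the old entry divided by the pivot: 2/1 = 2.

2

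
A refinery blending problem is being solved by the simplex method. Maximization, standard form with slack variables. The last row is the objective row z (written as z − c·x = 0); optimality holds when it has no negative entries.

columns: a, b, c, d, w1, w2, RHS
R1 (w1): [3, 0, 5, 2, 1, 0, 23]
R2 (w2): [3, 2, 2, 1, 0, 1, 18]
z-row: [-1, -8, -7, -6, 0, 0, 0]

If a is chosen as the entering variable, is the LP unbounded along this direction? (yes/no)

Column a has positive entries in row(s) 1, 2, so the ratio test bounds it — not unbounded.

no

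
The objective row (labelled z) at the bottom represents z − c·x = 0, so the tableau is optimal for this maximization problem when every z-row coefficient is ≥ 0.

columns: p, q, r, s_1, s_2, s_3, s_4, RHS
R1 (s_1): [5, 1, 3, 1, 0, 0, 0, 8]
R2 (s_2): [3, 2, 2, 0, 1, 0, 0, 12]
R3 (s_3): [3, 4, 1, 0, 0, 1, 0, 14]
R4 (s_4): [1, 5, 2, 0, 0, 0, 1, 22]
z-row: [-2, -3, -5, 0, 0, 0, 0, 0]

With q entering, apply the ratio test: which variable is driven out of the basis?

Column q entries and ratios — s_1: 8/1 = 8; s_2: 12/2 = 6; s_3: 14/4 = 7/2; s_4: 22/5 = 22/5.
Smallest ratio is 7/2 in the row of s_3, so s_3 leaves.

s_3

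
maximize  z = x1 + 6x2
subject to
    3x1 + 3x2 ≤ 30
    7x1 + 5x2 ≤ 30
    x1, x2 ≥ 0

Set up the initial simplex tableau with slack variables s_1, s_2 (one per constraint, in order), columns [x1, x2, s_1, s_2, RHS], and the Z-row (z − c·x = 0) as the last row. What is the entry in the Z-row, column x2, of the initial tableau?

The Z-row carries the negated objective coefficients: the x2 entry is -6.

-6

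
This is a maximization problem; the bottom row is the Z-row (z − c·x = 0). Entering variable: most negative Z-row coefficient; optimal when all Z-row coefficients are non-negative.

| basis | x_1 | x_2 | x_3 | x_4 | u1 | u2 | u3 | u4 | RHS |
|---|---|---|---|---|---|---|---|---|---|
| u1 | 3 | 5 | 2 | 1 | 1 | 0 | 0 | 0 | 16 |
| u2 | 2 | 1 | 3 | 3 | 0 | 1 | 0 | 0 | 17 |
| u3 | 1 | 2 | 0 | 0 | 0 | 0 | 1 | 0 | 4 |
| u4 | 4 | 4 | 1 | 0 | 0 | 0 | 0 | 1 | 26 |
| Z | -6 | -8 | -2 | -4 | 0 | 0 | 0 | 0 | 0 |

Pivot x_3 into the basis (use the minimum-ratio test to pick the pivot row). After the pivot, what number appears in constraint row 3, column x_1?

1

Ratio test on column x_3 — row 1: 16/2 = 8; row 2: 17/3 = 17/3; row 3: entry 0 ≤ 0; row 4: 26/1 = 26. Minimum is 17/3 at row 2 (u2 leaves); pivot element 3.
Divide row 2 by 3; eliminate column x_3 from the other rows.
Row 3 update in column x_1: 1 − 0·(2/3) = 1.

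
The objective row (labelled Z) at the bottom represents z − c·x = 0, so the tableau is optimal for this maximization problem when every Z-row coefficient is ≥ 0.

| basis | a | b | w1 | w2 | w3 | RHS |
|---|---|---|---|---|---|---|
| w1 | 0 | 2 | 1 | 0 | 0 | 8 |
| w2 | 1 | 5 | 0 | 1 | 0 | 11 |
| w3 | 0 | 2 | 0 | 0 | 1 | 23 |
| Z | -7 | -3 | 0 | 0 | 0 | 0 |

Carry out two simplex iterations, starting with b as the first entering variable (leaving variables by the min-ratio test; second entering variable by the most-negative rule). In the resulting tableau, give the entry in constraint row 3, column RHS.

Ratio test on column b — row 1: 8/2 = 4; row 2: 11/5 = 11/5; row 3: 23/2 = 23/2. Minimum is 11/5 at row 2 (w2 leaves); pivot element 5.
Divide row 2 by 5; eliminate column b from the other rows.
Second iteration: most negative Z-row entry is -32/5 in column a, so a enters.
Ratio test on column a — row 1: entry -2/5 ≤ 0; row 2: (11/5)/(1/5) = 11; row 3: entry -2/5 ≤ 0. Minimum is 11 at row 2 (b leaves); pivot element 1/5.
Divide row 2 by 1/5; eliminate column a from the other rows.
After both pivots, the entry at constraint row 3, column RHS is 23.

23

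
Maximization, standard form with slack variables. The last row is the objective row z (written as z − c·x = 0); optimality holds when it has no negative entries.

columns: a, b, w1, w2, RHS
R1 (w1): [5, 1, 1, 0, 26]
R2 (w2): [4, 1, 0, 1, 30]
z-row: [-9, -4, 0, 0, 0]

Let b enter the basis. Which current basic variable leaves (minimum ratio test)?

Column b entries and ratios — w1: 26/1 = 26; w2: 30/1 = 30.
Smallest ratio is 26 in the row of w1, so w1 leaves.

w1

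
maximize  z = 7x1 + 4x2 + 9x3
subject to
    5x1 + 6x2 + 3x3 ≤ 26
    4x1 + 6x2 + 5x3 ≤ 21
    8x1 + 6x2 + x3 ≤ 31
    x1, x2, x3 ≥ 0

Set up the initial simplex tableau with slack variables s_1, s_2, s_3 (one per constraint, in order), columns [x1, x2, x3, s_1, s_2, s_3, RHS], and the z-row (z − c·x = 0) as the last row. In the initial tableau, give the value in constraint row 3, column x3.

Constraint 3 has coefficient 1 on x3.

1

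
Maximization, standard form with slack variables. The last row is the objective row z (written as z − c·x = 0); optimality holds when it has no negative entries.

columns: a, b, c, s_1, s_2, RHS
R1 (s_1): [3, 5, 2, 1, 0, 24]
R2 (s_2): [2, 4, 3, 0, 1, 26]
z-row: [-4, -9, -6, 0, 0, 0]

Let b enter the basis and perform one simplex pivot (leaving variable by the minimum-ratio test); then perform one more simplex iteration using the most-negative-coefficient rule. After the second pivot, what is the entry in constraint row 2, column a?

-2/7

Ratio test on column b — row 1: 24/5 = 24/5; row 2: 26/4 = 13/2. Minimum is 24/5 at row 1 (s_1 leaves); pivot element 5.
Divide row 1 by 5; eliminate column b from the other rows.
Second iteration: most negative z-row entry is -12/5 in column c, so c enters.
Ratio test on column c — row 1: (24/5)/(2/5) = 12; row 2: (34/5)/(7/5) = 34/7. Minimum is 34/7 at row 2 (s_2 leaves); pivot element 7/5.
Divide row 2 by 7/5; eliminate column c from the other rows.
After both pivots, the entry at constraint row 2, column a is -2/7.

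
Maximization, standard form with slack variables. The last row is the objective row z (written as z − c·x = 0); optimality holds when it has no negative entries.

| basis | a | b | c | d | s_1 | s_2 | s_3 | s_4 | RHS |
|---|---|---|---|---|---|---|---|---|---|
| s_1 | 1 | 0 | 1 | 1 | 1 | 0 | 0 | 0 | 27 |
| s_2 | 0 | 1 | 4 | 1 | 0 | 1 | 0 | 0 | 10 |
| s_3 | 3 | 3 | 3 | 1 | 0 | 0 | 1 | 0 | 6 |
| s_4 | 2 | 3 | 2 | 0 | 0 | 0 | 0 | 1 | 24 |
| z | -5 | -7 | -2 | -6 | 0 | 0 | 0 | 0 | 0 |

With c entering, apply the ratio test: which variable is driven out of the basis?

s_3

Column c entries and ratios — s_1: 27/1 = 27; s_2: 10/4 = 5/2; s_3: 6/3 = 2; s_4: 24/2 = 12.
Smallest ratio is 2 in the row of s_3, so s_3 leaves.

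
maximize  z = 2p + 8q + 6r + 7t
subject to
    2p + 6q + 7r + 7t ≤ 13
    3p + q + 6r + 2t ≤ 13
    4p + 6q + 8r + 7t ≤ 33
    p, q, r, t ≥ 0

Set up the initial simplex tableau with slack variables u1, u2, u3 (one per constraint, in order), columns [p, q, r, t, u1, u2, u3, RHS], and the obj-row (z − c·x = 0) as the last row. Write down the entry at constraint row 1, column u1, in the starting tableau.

Slack u1 belongs to constraint 1; its column is the unit vector e_1, so the entry in row 1 is 1.

1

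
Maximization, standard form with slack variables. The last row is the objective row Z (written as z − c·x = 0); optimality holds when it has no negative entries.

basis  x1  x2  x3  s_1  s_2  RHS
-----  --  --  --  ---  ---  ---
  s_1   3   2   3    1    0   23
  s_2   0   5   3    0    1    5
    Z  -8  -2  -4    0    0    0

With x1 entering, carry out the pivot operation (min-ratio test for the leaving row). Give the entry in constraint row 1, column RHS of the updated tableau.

Ratio test on column x1 — row 1: 23/3 = 23/3; row 2: entry 0 ≤ 0. Minimum is 23/3 at row 1 (s_1 leaves); pivot element 3.
Divide row 1 by 3; eliminate column x1 from the other rows.
In the new row 1, the RHS entry is the old entry divided by the pivot: 23/3 = 23/3.

23/3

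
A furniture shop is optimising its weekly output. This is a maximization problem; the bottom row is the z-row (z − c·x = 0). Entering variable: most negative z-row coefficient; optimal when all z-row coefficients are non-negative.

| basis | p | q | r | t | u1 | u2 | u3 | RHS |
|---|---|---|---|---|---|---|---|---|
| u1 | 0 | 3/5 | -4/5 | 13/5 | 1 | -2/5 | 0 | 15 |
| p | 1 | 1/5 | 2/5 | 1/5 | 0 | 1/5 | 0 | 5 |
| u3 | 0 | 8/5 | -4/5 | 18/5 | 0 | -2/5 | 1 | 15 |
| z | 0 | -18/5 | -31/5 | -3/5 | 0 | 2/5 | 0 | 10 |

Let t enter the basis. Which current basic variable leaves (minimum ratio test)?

u3

Column t entries and ratios — u1: 15/(13/5) = 75/13; p: 5/(1/5) = 25; u3: 15/(18/5) = 25/6.
Smallest ratio is 25/6 in the row of u3, so u3 leaves.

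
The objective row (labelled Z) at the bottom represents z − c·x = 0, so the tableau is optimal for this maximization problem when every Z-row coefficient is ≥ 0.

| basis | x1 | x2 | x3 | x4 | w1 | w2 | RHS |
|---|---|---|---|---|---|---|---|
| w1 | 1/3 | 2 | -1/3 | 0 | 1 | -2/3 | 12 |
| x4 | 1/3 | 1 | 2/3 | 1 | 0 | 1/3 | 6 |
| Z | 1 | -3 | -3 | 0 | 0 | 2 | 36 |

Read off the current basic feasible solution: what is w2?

w2 is not in the basis, so in the current basic feasible solution w2 = 0.

0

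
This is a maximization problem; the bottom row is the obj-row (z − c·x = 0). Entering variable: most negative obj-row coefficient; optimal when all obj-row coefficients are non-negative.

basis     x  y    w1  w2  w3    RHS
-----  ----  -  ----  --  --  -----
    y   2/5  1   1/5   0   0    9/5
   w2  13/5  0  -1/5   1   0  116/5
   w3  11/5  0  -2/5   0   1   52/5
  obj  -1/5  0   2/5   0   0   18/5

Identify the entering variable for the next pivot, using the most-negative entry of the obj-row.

Negative obj-row entries: x: -1/5.
The most negative is -1/5 in column x, so x enters.

x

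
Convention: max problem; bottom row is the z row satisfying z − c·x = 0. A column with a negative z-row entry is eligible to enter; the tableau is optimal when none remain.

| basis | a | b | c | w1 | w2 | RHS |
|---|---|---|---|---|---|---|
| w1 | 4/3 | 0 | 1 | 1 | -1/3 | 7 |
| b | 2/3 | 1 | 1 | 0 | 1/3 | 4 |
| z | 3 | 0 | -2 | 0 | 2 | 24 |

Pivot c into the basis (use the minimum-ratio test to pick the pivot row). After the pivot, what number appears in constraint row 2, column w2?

1/3

Ratio test on column c — row 1: 7/1 = 7; row 2: 4/1 = 4. Minimum is 4 at row 2 (b leaves); pivot element 1.
Divide row 2 by 1; eliminate column c from the other rows.
In the new row 2, the w2 entry is the old entry divided by the pivot: (1/3)/1 = 1/3.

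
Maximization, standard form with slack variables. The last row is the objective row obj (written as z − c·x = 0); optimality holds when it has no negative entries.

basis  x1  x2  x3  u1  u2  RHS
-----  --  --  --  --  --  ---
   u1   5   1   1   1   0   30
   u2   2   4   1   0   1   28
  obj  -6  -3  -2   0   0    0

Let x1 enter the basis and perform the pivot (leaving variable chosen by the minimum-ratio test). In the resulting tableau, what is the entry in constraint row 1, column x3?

1/5

Ratio test on column x1 — row 1: 30/5 = 6; row 2: 28/2 = 14. Minimum is 6 at row 1 (u1 leaves); pivot element 5.
Divide row 1 by 5; eliminate column x1 from the other rows.
In the new row 1, the x3 entry is the old entry divided by the pivot: 1/5 = 1/5.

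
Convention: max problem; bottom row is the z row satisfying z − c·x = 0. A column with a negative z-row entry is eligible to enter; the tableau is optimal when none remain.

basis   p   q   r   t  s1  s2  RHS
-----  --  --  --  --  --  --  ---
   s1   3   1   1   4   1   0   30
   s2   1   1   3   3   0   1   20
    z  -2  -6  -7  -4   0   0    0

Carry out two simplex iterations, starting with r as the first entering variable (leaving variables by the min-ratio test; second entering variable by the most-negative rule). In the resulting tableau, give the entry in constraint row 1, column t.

Ratio test on column r — row 1: 30/1 = 30; row 2: 20/3 = 20/3. Minimum is 20/3 at row 2 (s2 leaves); pivot element 3.
Divide row 2 by 3; eliminate column r from the other rows.
Second iteration: most negative z-row entry is -11/3 in column q, so q enters.
Ratio test on column q — row 1: (70/3)/(2/3) = 35; row 2: (20/3)/(1/3) = 20. Minimum is 20 at row 2 (r leaves); pivot element 1/3.
Divide row 2 by 1/3; eliminate column q from the other rows.
After both pivots, the entry at constraint row 1, column t is 1.

1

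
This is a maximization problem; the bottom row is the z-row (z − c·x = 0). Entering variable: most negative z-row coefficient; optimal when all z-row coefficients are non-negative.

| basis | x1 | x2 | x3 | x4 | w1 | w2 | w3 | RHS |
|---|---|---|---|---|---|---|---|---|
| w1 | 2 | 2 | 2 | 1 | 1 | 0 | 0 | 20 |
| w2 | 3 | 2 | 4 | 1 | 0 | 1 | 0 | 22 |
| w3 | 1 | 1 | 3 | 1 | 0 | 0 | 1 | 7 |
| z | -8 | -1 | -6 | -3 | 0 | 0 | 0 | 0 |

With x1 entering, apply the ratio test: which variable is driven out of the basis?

w3

Column x1 entries and ratios — w1: 20/2 = 10; w2: 22/3 = 22/3; w3: 7/1 = 7.
Smallest ratio is 7 in the row of w3, so w3 leaves.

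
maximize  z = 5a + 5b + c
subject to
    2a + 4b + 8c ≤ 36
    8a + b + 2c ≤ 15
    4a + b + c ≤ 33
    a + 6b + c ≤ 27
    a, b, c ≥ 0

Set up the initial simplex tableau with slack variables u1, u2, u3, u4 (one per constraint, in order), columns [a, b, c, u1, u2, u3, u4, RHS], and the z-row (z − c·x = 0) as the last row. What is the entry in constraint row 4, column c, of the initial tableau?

Constraint 4 has coefficient 1 on c.

1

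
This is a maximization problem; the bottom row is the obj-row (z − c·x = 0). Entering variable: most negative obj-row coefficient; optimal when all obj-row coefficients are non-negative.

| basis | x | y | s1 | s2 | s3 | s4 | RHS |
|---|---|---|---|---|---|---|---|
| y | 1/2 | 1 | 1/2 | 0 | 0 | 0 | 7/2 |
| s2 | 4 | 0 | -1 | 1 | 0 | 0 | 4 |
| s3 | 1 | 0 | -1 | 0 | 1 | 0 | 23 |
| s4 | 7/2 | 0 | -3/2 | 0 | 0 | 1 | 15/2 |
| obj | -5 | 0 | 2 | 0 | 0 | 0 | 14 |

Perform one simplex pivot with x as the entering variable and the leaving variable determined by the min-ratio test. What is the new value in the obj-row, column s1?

Ratio test on column x — row 1: (7/2)/(1/2) = 7; row 2: 4/4 = 1; row 3: 23/1 = 23; row 4: (15/2)/(7/2) = 15/7. Minimum is 1 at row 2 (s2 leaves); pivot element 4.
Divide row 2 by 4; eliminate column x from the other rows.
obj-row update in column s1: 2 − (-5)·(-1/4) = 3/4.

3/4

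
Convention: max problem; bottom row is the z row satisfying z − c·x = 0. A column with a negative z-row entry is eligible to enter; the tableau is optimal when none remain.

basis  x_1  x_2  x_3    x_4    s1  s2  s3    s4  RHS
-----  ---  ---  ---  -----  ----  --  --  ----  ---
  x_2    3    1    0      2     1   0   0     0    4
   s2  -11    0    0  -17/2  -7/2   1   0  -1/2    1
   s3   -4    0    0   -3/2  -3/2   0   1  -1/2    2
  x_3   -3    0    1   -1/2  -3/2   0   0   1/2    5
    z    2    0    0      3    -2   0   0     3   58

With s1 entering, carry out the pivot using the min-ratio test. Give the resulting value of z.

Ratio test on column s1 — row 1: 4/1 = 4; row 2: entry -7/2 ≤ 0; row 3: entry -3/2 ≤ 0; row 4: entry -3/2 ≤ 0. Minimum is 4 at row 1 (x_2 leaves); pivot element 1.
Pivot on row 1; the z-row RHS becomes 58 − (-2)·4 = 66.

66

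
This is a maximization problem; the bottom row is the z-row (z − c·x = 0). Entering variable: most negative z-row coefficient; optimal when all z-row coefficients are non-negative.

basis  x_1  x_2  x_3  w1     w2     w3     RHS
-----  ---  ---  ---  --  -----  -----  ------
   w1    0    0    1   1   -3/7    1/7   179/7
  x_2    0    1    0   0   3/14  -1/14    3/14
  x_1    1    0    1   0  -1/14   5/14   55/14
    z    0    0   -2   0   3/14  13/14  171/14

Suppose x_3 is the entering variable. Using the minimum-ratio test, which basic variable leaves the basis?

x_1

Column x_3 entries and ratios — w1: (179/7)/1 = 179/7; x_2: 0 ≤ 0, skip; x_1: (55/14)/1 = 55/14.
Smallest ratio is 55/14 in the row of x_1, so x_1 leaves.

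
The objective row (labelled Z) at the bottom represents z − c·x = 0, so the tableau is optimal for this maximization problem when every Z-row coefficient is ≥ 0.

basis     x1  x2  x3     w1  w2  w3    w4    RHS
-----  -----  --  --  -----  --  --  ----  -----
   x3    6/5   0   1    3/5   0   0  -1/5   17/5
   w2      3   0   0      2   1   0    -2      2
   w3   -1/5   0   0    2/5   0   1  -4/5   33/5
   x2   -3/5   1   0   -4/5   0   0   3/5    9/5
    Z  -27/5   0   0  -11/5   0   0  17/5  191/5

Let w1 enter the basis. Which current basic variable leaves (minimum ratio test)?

w2

Column w1 entries and ratios — x3: (17/5)/(3/5) = 17/3; w2: 2/2 = 1; w3: (33/5)/(2/5) = 33/2; x2: -4/5 ≤ 0, skip.
Smallest ratio is 1 in the row of w2, so w2 leaves.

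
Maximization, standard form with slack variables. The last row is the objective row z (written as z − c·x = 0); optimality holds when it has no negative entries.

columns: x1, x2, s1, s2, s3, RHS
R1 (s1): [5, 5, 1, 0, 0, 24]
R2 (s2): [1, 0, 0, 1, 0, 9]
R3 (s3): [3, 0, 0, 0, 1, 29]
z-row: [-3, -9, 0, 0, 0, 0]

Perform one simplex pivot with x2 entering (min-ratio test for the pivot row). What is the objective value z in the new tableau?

216/5

Ratio test on column x2 — row 1: 24/5 = 24/5; row 2: entry 0 ≤ 0; row 3: entry 0 ≤ 0. Minimum is 24/5 at row 1 (s1 leaves); pivot element 5.
Pivot on row 1; the z-row RHS becomes 0 − (-9)·(24/5) = 216/5.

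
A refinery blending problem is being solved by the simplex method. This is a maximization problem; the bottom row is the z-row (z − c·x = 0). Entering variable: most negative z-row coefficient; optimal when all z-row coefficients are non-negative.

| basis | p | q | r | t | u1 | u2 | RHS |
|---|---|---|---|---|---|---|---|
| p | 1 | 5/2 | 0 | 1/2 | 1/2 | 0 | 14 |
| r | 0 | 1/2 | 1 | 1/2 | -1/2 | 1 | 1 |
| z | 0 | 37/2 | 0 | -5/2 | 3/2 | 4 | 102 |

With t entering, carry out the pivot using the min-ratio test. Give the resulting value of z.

107

Ratio test on column t — row 1: 14/(1/2) = 28; row 2: 1/(1/2) = 2. Minimum is 2 at row 2 (r leaves); pivot element 1/2.
Pivot on row 2; the z-row RHS becomes 102 − (-5/2)·2 = 107.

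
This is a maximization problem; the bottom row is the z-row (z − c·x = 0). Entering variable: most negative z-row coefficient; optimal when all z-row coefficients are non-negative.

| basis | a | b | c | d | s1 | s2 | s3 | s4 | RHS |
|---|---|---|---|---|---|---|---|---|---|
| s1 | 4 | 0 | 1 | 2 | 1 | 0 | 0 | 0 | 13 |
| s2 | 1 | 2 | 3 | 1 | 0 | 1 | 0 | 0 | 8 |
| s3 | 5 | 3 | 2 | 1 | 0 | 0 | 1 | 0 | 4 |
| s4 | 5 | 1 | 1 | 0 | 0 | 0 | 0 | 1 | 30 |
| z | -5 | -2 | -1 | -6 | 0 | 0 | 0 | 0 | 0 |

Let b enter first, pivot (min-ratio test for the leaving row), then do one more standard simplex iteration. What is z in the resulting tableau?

Ratio test on column b — row 1: entry 0 ≤ 0; row 2: 8/2 = 4; row 3: 4/3 = 4/3; row 4: 30/1 = 30. Minimum is 4/3 at row 3 (s3 leaves); pivot element 3.
Pivot on row 3; the z-row RHS becomes 0 − (-2)·(4/3) = 8/3.
Next entering variable (most negative z-row entry -16/3): d.
Ratio test on column d — row 1: 13/2 = 13/2; row 2: (16/3)/(1/3) = 16; row 3: (4/3)/(1/3) = 4; row 4: entry -1/3 ≤ 0. Minimum is 4 at row 3 (b leaves); pivot element 1/3.
After the second pivot the z-row RHS is 8/3 − (-16/3)·4 = 24.

24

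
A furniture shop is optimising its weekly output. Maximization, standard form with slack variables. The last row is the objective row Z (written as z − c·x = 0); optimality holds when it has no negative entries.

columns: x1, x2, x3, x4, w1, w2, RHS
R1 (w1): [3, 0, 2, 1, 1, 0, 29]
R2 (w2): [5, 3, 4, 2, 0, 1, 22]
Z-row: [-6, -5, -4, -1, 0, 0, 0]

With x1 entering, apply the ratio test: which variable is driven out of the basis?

w2

Column x1 entries and ratios — w1: 29/3 = 29/3; w2: 22/5 = 22/5.
Smallest ratio is 22/5 in the row of w2, so w2 leaves.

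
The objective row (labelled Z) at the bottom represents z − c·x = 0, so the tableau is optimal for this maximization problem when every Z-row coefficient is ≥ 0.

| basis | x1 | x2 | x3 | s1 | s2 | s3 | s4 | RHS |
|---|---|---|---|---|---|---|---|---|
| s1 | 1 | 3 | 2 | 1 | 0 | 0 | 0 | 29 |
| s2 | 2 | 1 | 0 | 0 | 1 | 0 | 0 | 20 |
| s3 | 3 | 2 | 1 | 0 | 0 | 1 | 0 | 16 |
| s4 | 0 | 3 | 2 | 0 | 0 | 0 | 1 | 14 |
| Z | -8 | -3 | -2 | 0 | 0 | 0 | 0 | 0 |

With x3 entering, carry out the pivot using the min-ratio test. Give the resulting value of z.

Ratio test on column x3 — row 1: 29/2 = 29/2; row 2: entry 0 ≤ 0; row 3: 16/1 = 16; row 4: 14/2 = 7. Minimum is 7 at row 4 (s4 leaves); pivot element 2.
Pivot on row 4; the Z-row RHS becomes 0 − (-2)·7 = 14.

14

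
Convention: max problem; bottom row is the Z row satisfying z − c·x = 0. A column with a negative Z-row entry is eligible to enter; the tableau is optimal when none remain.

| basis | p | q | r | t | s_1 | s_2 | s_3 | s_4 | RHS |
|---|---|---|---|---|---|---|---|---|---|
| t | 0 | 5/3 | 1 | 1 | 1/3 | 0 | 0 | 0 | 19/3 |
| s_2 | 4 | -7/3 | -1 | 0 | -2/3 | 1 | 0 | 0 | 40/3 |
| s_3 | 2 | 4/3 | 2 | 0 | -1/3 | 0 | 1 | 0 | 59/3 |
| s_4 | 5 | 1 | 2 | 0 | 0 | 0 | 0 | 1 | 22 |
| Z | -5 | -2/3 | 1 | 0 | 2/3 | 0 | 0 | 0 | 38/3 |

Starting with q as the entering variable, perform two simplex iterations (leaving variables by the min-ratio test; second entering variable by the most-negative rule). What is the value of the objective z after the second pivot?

167/5

Ratio test on column q — row 1: (19/3)/(5/3) = 19/5; row 2: entry -7/3 ≤ 0; row 3: (59/3)/(4/3) = 59/4; row 4: 22/1 = 22. Minimum is 19/5 at row 1 (t leaves); pivot element 5/3.
Pivot on row 1; the Z-row RHS becomes 38/3 − (-2/3)·(19/5) = 76/5.
Next entering variable (most negative Z-row entry -5): p.
Ratio test on column p — row 1: entry 0 ≤ 0; row 2: (111/5)/4 = 111/20; row 3: (73/5)/2 = 73/10; row 4: (91/5)/5 = 91/25. Minimum is 91/25 at row 4 (s_4 leaves); pivot element 5.
After the second pivot the Z-row RHS is 76/5 − (-5)·(91/25) = 167/5.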